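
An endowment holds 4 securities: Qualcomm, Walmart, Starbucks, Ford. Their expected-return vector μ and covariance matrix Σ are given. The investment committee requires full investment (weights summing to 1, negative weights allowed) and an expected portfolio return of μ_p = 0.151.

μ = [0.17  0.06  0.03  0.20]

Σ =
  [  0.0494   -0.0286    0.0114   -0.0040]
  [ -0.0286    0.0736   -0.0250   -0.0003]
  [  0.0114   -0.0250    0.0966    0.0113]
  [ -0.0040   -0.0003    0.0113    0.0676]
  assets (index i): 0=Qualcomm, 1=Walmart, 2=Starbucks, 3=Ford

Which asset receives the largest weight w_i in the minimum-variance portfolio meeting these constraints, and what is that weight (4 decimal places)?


Qualcomm (0.4648)

u=Σ⁻¹μ = [5.3999  2.9443  0.0513  3.2826]
v=Σ⁻¹𝟙 = [37.3321  32.4278  12.5789  15.0431]
a=μᵀu=1.752696  b=𝟙ᵀu=11.678122  c=𝟙ᵀv=97.381929  D=ac−b²=34.302408
λ₁=(c·0.151−b)/D = (97.381929·0.151−11.678122)/34.302408 = 0.088231
λ₂=(a−b·0.151)/D = (1.752696−11.678122·0.151)/34.302408 = -0.000312
w* = 0.088231·u + -0.000312·v:
  w_0 = 0.088231·5.3999 + -0.000312·37.3321 = 0.4648  (Qualcomm)
  w_1 = 0.088231·2.9443 + -0.000312·32.4278 = 0.2497  (Walmart)
  w_2 = 0.088231·0.0513 + -0.000312·12.5789 = 0.0006  (Starbucks)
  w_3 = 0.088231·3.2826 + -0.000312·15.0431 = 0.2849  (Ford)
Σw_i=1.0000  μᵀw=0.1510
σ²=wᵀΣw=λ₁·μ_p+λ₂ = 0.088231·0.151 + -0.000312 = 0.013011 ≈ 0.0130


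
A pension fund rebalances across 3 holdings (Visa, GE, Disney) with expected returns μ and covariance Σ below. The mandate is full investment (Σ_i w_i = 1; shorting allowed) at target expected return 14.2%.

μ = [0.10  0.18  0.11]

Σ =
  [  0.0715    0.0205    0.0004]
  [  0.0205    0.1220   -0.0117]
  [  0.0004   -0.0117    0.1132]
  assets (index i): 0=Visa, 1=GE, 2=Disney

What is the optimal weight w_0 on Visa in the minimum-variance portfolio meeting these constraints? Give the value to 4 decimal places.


g=Σ⁻¹μ = [0.9862  1.4166  1.1147]
h=Σ⁻¹𝟙 = [11.8937  7.1118  9.5270]
a=μᵀg=0.476220  b=𝟙ᵀg=3.517463  c=𝟙ᵀh=28.532457  D=ac−b²=1.215188
λ₁=(c·0.142−b)/D = (28.532457·0.142−3.517463)/1.215188 = 0.439558
λ₂=(a−b·0.142)/D = (0.476220−3.517463·0.142)/1.215188 = -0.019141
w* = 0.439558·g + -0.019141·h:
  w_0 = 0.439558·0.9862 + -0.019141·11.8937 = 0.2058  (Visa)
  w_1 = 0.439558·1.4166 + -0.019141·7.1118 = 0.4865  (GE)
  w_2 = 0.439558·1.1147 + -0.019141·9.5270 = 0.3076  (Disney)
Σw_i=1.0000  μᵀw=0.1420
σ²=wᵀΣw=λ₁·μ_p+λ₂ = 0.439558·0.142 + -0.019141 = 0.043277 ≈ 0.0433

0.2058


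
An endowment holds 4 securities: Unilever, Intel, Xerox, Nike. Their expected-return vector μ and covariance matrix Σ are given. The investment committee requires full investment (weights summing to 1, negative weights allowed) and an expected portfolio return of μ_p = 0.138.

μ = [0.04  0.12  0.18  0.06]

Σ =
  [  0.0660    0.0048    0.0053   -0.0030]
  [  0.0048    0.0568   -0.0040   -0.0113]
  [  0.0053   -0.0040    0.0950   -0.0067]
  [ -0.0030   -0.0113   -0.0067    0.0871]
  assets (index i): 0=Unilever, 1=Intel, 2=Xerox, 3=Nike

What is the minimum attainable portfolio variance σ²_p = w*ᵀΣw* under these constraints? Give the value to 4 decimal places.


0.0263

g=Σ⁻¹μ = [0.3145  2.4659  2.0641  1.1784]
h=Σ⁻¹𝟙 = [13.4318  20.3780  11.7274  15.4896]
a=μᵀg=0.750734  b=𝟙ᵀg=6.022935  c=𝟙ᵀh=61.026736  D=ac−b²=9.539085
λ₁=(c·0.138−b)/D = (61.026736·0.138−6.022935)/9.539085 = 0.251466
λ₂=(a−b·0.138)/D = (0.750734−6.022935·0.138)/9.539085 = -0.008432
w* = 0.251466·g + -0.008432·h:
  w_0 = 0.251466·0.3145 + -0.008432·13.4318 = -0.0342  (Unilever)
  w_1 = 0.251466·2.4659 + -0.008432·20.3780 = 0.4483  (Intel)
  w_2 = 0.251466·2.0641 + -0.008432·11.7274 = 0.4202  (Xerox)
  w_3 = 0.251466·1.1784 + -0.008432·15.4896 = 0.1657  (Nike)
Σw_i=1.0000  μᵀw=0.1380
σ²=wᵀΣw=λ₁·μ_p+λ₂ = 0.251466·0.138 + -0.008432 = 0.026271 ≈ 0.0263


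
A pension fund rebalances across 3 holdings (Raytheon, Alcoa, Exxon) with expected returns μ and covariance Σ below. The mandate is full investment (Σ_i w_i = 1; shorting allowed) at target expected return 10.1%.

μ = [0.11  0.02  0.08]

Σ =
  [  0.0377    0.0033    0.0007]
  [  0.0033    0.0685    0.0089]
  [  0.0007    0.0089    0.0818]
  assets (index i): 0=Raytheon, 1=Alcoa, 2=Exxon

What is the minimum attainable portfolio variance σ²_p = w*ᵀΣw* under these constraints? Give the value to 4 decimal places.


u=Σ⁻¹μ = [2.8976  0.0289  0.9501]
v=Σ⁻¹𝟙 = [25.2769  11.9901  10.7041]
a=μᵀu=0.395319  b=𝟙ᵀu=3.876590  c=𝟙ᵀv=47.971080  D=ac−b²=3.935914
λ₁=(c·0.101−b)/D = (47.971080·0.101−3.876590)/3.935914 = 0.246065
λ₂=(a−b·0.101)/D = (0.395319−3.876590·0.101)/3.935914 = 0.000961
w* = 0.246065·u + 0.000961·v:
  w_0 = 0.246065·2.8976 + 0.000961·25.2769 = 0.7373  (Raytheon)
  w_1 = 0.246065·0.0289 + 0.000961·11.9901 = 0.0186  (Alcoa)
  w_2 = 0.246065·0.9501 + 0.000961·10.7041 = 0.2441  (Exxon)
Σw_i=1.0000  μᵀw=0.1010
σ²=wᵀΣw=λ₁·μ_p+λ₂ = 0.246065·0.101 + 0.000961 = 0.025814 ≈ 0.0258

0.0258


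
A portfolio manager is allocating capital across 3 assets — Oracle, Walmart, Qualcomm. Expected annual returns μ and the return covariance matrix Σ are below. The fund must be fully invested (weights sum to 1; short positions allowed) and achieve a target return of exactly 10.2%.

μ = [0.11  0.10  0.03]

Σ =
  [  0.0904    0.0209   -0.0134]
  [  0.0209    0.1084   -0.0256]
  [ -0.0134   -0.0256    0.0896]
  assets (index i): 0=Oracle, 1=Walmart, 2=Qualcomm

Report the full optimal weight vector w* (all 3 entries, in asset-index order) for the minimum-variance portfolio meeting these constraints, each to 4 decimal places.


x=Σ⁻¹μ = [1.1244  0.8842  0.7556]
y=Σ⁻¹𝟙 = [10.9039  10.8776  15.8993]
a=μᵀx=0.234769  b=𝟙ᵀx=2.764164  c=𝟙ᵀy=37.680769  D=ac−b²=1.205658
λ₁=(c·0.102−b)/D = (37.680769·0.102−2.764164)/1.205658 = 0.895175
λ₂=(a−b·0.102)/D = (0.234769−2.764164·0.102)/1.205658 = -0.039129
w* = 0.895175·x + -0.039129·y:
  w_0 = 0.895175·1.1244 + -0.039129·10.9039 = 0.5799  (Oracle)
  w_1 = 0.895175·0.8842 + -0.039129·10.8776 = 0.3659  (Walmart)
  w_2 = 0.895175·0.7556 + -0.039129·15.8993 = 0.0543  (Qualcomm)
Σw_i=1.0000  μᵀw=0.1020
σ²=wᵀΣw=λ₁·μ_p+λ₂ = 0.895175·0.102 + -0.039129 = 0.052179 ≈ 0.0522

0.5799  0.3659  0.0543


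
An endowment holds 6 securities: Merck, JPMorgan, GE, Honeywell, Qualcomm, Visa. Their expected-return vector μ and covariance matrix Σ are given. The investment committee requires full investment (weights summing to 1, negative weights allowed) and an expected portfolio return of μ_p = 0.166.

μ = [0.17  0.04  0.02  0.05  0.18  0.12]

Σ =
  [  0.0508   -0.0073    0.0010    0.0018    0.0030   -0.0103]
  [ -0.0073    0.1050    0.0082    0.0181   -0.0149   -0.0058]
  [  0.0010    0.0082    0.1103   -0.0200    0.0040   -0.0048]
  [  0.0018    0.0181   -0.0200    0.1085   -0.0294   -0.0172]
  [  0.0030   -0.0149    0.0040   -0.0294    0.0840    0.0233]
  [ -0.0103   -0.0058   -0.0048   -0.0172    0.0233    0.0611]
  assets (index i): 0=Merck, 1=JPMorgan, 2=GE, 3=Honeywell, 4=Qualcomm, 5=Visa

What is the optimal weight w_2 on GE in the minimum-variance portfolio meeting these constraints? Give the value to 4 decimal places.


x=Σ⁻¹μ = [3.7684  0.8075  0.3380  1.2123  1.9184  2.3122]
y=Σ⁻¹𝟙 = [24.2412  10.4662  11.5010  15.9071  11.7126  22.3616]
a=μᵀx=1.363067  b=𝟙ᵀx=10.356698  c=𝟙ᵀy=96.189745  D=ac−b²=23.851879
λ₁=(c·0.166−b)/D = (96.189745·0.166−10.356698)/23.851879 = 0.235235
λ₂=(a−b·0.166)/D = (1.363067−10.356698·0.166)/23.851879 = -0.014932
w* = 0.235235·x + -0.014932·y:
  w_0 = 0.235235·3.7684 + -0.014932·24.2412 = 0.5245  (Merck)
  w_1 = 0.235235·0.8075 + -0.014932·10.4662 = 0.0337  (JPMorgan)
  w_2 = 0.235235·0.3380 + -0.014932·11.5010 = -0.0922  (GE)
  w_3 = 0.235235·1.2123 + -0.014932·15.9071 = 0.0476  (Honeywell)
  w_4 = 0.235235·1.9184 + -0.014932·11.7126 = 0.2764  (Qualcomm)
  w_5 = 0.235235·2.3122 + -0.014932·22.3616 = 0.2100  (Visa)
Σw_i=1.0000  μᵀw=0.1660
σ²=wᵀΣw=λ₁·μ_p+λ₂ = 0.235235·0.166 + -0.014932 = 0.024118 ≈ 0.0241

-0.0922


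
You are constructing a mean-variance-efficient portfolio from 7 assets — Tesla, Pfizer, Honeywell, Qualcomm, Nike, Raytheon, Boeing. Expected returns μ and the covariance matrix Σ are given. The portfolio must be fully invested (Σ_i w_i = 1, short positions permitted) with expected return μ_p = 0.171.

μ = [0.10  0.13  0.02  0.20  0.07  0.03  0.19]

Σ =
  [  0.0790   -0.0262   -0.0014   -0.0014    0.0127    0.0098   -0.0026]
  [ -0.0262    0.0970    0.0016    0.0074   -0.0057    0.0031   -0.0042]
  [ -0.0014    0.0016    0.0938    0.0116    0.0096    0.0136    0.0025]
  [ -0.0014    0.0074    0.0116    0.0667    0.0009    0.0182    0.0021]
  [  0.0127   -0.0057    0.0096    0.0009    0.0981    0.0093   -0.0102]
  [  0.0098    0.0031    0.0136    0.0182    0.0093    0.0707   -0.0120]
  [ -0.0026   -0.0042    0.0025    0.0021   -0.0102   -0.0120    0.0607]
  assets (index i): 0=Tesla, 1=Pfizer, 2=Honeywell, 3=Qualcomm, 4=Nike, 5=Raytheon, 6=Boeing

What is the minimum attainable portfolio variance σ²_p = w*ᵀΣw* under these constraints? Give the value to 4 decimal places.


0.0174

p=Σ⁻¹μ = [1.9001  1.8510  -0.3043  2.8027  0.9440  -0.1323  3.3876]
q=Σ⁻¹𝟙 = [15.8023  14.9412  6.5284  8.9865  9.5442  10.0725  21.2004]
a=μᵀp=1.690854  b=𝟙ᵀp=10.448797  c=𝟙ᵀq=87.075431  D=ac−b²=38.054501
λ₁=(c·0.171−b)/D = (87.075431·0.171−10.448797)/38.054501 = 0.116704
λ₂=(a−b·0.171)/D = (1.690854−10.448797·0.171)/38.054501 = -0.002520
w* = 0.116704·p + -0.002520·q:
  w_0 = 0.116704·1.9001 + -0.002520·15.8023 = 0.1819  (Tesla)
  w_1 = 0.116704·1.8510 + -0.002520·14.9412 = 0.1784  (Pfizer)
  w_2 = 0.116704·-0.3043 + -0.002520·6.5284 = -0.0520  (Honeywell)
  w_3 = 0.116704·2.8027 + -0.002520·8.9865 = 0.3044  (Qualcomm)
  w_4 = 0.116704·0.9440 + -0.002520·9.5442 = 0.0861  (Nike)
  w_5 = 0.116704·-0.1323 + -0.002520·10.0725 = -0.0408  (Raytheon)
  w_6 = 0.116704·3.3876 + -0.002520·21.2004 = 0.3419  (Boeing)
Σw_i=1.0000  μᵀw=0.1710
σ²=wᵀΣw=λ₁·μ_p+λ₂ = 0.116704·0.171 + -0.002520 = 0.017437 ≈ 0.0174


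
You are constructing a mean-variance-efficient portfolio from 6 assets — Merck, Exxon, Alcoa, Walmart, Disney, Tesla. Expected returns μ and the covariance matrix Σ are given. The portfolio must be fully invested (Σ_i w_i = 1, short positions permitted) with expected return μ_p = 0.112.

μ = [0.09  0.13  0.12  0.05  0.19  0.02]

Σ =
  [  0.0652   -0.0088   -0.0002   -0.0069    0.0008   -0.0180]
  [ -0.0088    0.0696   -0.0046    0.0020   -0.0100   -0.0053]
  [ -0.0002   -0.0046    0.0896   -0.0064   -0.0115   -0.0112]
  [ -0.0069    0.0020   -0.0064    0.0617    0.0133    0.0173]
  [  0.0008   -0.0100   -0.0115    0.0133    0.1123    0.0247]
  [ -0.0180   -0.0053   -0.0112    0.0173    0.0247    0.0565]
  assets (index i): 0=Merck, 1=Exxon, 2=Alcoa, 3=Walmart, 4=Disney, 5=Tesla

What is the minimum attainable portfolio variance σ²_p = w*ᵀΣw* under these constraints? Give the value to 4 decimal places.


0.0113

g=Σ⁻¹μ = [1.9190  2.5308  1.8279  0.5656  1.9004  0.5611]
h=Σ⁻¹𝟙 = [26.4975  21.2087  17.0353  11.9470  5.3204  25.5232]
a=μᵀg=1.121638  b=𝟙ᵀg=9.304825  c=𝟙ᵀh=107.532073  D=ac−b²=34.032293
λ₁=(c·0.112−b)/D = (107.532073·0.112−9.304825)/34.032293 = 0.080476
λ₂=(a−b·0.112)/D = (1.121638−9.304825·0.112)/34.032293 = 0.002336
w* = 0.080476·g + 0.002336·h:
  w_0 = 0.080476·1.9190 + 0.002336·26.4975 = 0.2163  (Merck)
  w_1 = 0.080476·2.5308 + 0.002336·21.2087 = 0.2532  (Exxon)
  w_2 = 0.080476·1.8279 + 0.002336·17.0353 = 0.1869  (Alcoa)
  w_3 = 0.080476·0.5656 + 0.002336·11.9470 = 0.0734  (Walmart)
  w_4 = 0.080476·1.9004 + 0.002336·5.3204 = 0.1654  (Disney)
  w_5 = 0.080476·0.5611 + 0.002336·25.5232 = 0.1048  (Tesla)
Σw_i=1.0000  μᵀw=0.1120
σ²=wᵀΣw=λ₁·μ_p+λ₂ = 0.080476·0.112 + 0.002336 = 0.011349 ≈ 0.0113


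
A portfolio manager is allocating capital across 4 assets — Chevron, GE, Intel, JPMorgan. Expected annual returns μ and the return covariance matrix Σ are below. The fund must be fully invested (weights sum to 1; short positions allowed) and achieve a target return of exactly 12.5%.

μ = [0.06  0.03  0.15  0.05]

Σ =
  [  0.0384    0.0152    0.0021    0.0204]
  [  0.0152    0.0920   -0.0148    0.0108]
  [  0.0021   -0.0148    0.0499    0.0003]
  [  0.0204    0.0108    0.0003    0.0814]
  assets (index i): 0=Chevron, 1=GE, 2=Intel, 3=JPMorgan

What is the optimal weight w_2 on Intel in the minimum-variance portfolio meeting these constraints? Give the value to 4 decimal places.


u=Σ⁻¹μ = [0.9952  0.6371  3.1515  0.2687]
v=Σ⁻¹𝟙 = [17.0459  10.9153  22.5212  6.4818]
a=μᵀu=0.564982  b=𝟙ᵀu=5.052481  c=𝟙ᵀv=56.964252  D=ac−b²=6.656185
λ₁=(c·0.125−b)/D = (56.964252·0.125−5.052481)/6.656185 = 0.310696
λ₂=(a−b·0.125)/D = (0.564982−5.052481·0.125)/6.656185 = -0.010003
w* = 0.310696·u + -0.010003·v:
  w_0 = 0.310696·0.9952 + -0.010003·17.0459 = 0.1387  (Chevron)
  w_1 = 0.310696·0.6371 + -0.010003·10.9153 = 0.0888  (GE)
  w_2 = 0.310696·3.1515 + -0.010003·22.5212 = 0.7539  (Intel)
  w_3 = 0.310696·0.2687 + -0.010003·6.4818 = 0.0186  (JPMorgan)
Σw_i=1.0000  μᵀw=0.1250
σ²=wᵀΣw=λ₁·μ_p+λ₂ = 0.310696·0.125 + -0.010003 = 0.028834 ≈ 0.0288

0.7539


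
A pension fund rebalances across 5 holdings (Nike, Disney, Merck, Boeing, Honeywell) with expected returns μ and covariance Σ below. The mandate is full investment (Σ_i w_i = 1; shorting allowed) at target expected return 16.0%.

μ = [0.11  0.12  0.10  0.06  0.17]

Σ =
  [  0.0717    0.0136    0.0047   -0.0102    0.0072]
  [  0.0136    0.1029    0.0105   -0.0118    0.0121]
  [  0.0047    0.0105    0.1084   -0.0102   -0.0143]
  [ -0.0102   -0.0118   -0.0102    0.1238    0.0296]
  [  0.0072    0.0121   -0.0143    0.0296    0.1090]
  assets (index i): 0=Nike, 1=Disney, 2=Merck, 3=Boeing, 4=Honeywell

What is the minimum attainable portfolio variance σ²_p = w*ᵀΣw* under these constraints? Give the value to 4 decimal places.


0.0596

u=Σ⁻¹μ = [1.2353  0.7792  1.0183  0.4063  1.4148]
v=Σ⁻¹𝟙 = [12.5758  7.3711  9.6560  9.1005  6.3208]
a=μᵀu=0.596123  b=𝟙ᵀu=4.854041  c=𝟙ᵀv=45.024261  D=ac−b²=3.278300
λ₁=(c·0.160−b)/D = (45.024261·0.160−4.854041)/3.278300 = 0.716786
λ₂=(a−b·0.160)/D = (0.596123−4.854041·0.160)/3.278300 = -0.055066
w* = 0.716786·u + -0.055066·v:
  w_0 = 0.716786·1.2353 + -0.055066·12.5758 = 0.1930  (Nike)
  w_1 = 0.716786·0.7792 + -0.055066·7.3711 = 0.1526  (Disney)
  w_2 = 0.716786·1.0183 + -0.055066·9.6560 = 0.1982  (Merck)
  w_3 = 0.716786·0.4063 + -0.055066·9.1005 = -0.2099  (Boeing)
  w_4 = 0.716786·1.4148 + -0.055066·6.3208 = 0.6660  (Honeywell)
Σw_i=1.0000  μᵀw=0.1600
σ²=wᵀΣw=λ₁·μ_p+λ₂ = 0.716786·0.160 + -0.055066 = 0.059620 ≈ 0.0596


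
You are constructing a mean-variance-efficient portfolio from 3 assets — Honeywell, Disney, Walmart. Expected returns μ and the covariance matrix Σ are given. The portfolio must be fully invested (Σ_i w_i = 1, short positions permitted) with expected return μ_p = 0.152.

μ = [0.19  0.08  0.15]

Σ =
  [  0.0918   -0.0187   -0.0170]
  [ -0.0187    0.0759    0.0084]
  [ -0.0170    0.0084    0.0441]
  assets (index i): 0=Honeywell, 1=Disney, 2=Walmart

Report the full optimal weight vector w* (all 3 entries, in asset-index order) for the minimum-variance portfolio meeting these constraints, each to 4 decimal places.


g=Σ⁻¹μ = [3.1516  1.3480  4.3595]
h=Σ⁻¹𝟙 = [18.9439  14.8376  27.1522]
a=μᵀg=1.360579  b=𝟙ᵀg=8.859172  c=𝟙ᵀh=60.933646  D=ac−b²=4.420101
λ₁=(c·0.152−b)/D = (60.933646·0.152−8.859172)/4.420101 = 0.091116
λ₂=(a−b·0.152)/D = (1.360579−8.859172·0.152)/4.420101 = 0.003164
w* = 0.091116·g + 0.003164·h:
  w_0 = 0.091116·3.1516 + 0.003164·18.9439 = 0.3471  (Honeywell)
  w_1 = 0.091116·1.3480 + 0.003164·14.8376 = 0.1698  (Disney)
  w_2 = 0.091116·4.3595 + 0.003164·27.1522 = 0.4831  (Walmart)
Σw_i=1.0000  μᵀw=0.1520
σ²=wᵀΣw=λ₁·μ_p+λ₂ = 0.091116·0.152 + 0.003164 = 0.017014 ≈ 0.0170

0.3471  0.1698  0.4831


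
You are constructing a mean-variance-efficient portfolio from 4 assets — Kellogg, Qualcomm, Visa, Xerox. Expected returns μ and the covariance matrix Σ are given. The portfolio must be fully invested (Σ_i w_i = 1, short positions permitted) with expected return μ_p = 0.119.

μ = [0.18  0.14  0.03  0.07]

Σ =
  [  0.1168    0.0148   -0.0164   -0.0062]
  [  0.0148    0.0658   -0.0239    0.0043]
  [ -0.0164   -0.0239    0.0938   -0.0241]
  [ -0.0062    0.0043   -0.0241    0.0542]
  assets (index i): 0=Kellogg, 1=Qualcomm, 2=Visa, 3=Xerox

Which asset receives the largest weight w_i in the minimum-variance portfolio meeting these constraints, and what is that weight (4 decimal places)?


Qualcomm (0.3507)

p=Σ⁻¹μ = [1.6037  2.2507  1.7011  2.0528]
q=Σ⁻¹𝟙 = [11.1366  19.9388  25.2324  29.3618]
a=μᵀp=0.798496  b=𝟙ᵀp=7.608335  c=𝟙ᵀq=85.669723  D=ac−b²=10.520206
λ₁=(c·0.119−b)/D = (85.669723·0.119−7.608335)/10.520206 = 0.245847
λ₂=(a−b·0.119)/D = (0.798496−7.608335·0.119)/10.520206 = -0.010161
w* = 0.245847·p + -0.010161·q:
  w_0 = 0.245847·1.6037 + -0.010161·11.1366 = 0.2811  (Kellogg)
  w_1 = 0.245847·2.2507 + -0.010161·19.9388 = 0.3507  (Qualcomm)
  w_2 = 0.245847·1.7011 + -0.010161·25.2324 = 0.1618  (Visa)
  w_3 = 0.245847·2.0528 + -0.010161·29.3618 = 0.2063  (Xerox)
Σw_i=1.0000  μᵀw=0.1190
σ²=wᵀΣw=λ₁·μ_p+λ₂ = 0.245847·0.119 + -0.010161 = 0.019095 ≈ 0.0191


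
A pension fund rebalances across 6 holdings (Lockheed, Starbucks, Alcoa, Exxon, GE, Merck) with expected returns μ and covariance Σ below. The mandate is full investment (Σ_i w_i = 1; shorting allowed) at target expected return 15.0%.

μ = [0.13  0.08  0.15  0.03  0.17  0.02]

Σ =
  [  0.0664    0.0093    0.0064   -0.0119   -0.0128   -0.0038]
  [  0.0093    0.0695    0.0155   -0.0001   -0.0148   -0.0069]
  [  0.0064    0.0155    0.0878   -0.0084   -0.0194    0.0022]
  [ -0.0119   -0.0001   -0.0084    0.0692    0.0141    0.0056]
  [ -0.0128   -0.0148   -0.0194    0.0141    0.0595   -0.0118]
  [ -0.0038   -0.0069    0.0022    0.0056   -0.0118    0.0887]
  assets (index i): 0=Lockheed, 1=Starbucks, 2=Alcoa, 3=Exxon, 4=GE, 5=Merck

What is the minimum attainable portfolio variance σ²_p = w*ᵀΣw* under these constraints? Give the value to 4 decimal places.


g=Σ⁻¹μ = [2.5184  1.3948  2.2954  0.1160  4.6647  0.9982]
h=Σ⁻¹𝟙 = [20.3253  16.5490  14.4526  12.2174  30.3533  16.3402]
a=μᵀg=1.599733  b=𝟙ᵀg=11.987483  c=𝟙ᵀh=110.237804  D=ac−b²=32.651244
λ₁=(c·0.150−b)/D = (110.237804·0.150−11.987483)/32.651244 = 0.139296
λ₂=(a−b·0.150)/D = (1.599733−11.987483·0.150)/32.651244 = -0.006076
w* = 0.139296·g + -0.006076·h:
  w_0 = 0.139296·2.5184 + -0.006076·20.3253 = 0.2273  (Lockheed)
  w_1 = 0.139296·1.3948 + -0.006076·16.5490 = 0.0937  (Starbucks)
  w_2 = 0.139296·2.2954 + -0.006076·14.4526 = 0.2319  (Alcoa)
  w_3 = 0.139296·0.1160 + -0.006076·12.2174 = -0.0581  (Exxon)
  w_4 = 0.139296·4.6647 + -0.006076·30.3533 = 0.4654  (GE)
  w_5 = 0.139296·0.9982 + -0.006076·16.3402 = 0.0398  (Merck)
Σw_i=1.0000  μᵀw=0.1500
σ²=wᵀΣw=λ₁·μ_p+λ₂ = 0.139296·0.150 + -0.006076 = 0.014818 ≈ 0.0148

0.0148


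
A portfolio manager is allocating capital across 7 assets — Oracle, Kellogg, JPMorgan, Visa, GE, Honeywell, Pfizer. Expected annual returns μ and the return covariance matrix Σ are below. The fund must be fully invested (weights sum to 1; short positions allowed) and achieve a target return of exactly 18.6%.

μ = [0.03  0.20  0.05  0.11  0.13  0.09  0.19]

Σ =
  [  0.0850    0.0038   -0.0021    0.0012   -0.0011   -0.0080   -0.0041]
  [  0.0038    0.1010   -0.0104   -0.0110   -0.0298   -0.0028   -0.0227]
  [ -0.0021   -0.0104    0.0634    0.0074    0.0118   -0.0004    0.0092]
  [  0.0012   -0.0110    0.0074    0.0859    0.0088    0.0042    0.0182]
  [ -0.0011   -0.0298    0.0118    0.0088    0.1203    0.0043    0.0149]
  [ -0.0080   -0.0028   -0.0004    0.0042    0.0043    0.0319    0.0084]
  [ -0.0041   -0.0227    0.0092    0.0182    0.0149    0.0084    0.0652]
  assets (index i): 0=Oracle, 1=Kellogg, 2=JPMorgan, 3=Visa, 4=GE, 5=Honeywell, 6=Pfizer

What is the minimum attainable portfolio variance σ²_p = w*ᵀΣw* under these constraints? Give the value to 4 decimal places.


x=Σ⁻¹μ = [0.5848  3.2669  0.5604  0.7185  1.3108  2.1390  3.2335]
y=Σ⁻¹𝟙 = [14.9078  17.7642  15.2076  7.4105  8.1632  31.5165  12.3193]
a=μᵀx=1.755270  b=𝟙ᵀx=11.813968  c=𝟙ᵀy=107.289016  D=ac−b²=48.751313
λ₁=(c·0.186−b)/D = (107.289016·0.186−11.813968)/48.751313 = 0.167007
λ₂=(a−b·0.186)/D = (1.755270−11.813968·0.186)/48.751313 = -0.009069
w* = 0.167007·x + -0.009069·y:
  w_0 = 0.167007·0.5848 + -0.009069·14.9078 = -0.0375  (Oracle)
  w_1 = 0.167007·3.2669 + -0.009069·17.7642 = 0.3845  (Kellogg)
  w_2 = 0.167007·0.5604 + -0.009069·15.2076 = -0.0443  (JPMorgan)
  w_3 = 0.167007·0.7185 + -0.009069·7.4105 = 0.0528  (Visa)
  w_4 = 0.167007·1.3108 + -0.009069·8.1632 = 0.1449  (GE)
  w_5 = 0.167007·2.1390 + -0.009069·31.5165 = 0.0714  (Honeywell)
  w_6 = 0.167007·3.2335 + -0.009069·12.3193 = 0.4283  (Pfizer)
Σw_i=1.0000  μᵀw=0.1860
σ²=wᵀΣw=λ₁·μ_p+λ₂ = 0.167007·0.186 + -0.009069 = 0.021994 ≈ 0.0220

0.0220


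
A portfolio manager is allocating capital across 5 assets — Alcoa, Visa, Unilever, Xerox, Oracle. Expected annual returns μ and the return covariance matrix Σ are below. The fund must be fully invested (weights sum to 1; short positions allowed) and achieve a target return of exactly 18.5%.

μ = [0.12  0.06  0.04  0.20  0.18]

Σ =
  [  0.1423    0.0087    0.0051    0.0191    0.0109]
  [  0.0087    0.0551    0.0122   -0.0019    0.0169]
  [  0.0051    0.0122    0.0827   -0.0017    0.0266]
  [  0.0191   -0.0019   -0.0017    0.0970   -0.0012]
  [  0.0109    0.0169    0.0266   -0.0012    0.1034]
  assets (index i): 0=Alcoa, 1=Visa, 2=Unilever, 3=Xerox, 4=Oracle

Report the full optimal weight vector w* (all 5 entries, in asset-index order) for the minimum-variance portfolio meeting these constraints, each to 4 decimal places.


x=Σ⁻¹μ = [0.4138  0.6134  -0.1223  2.0107  1.6517]
y=Σ⁻¹𝟙 = [4.1305  14.5105  8.3475  9.9863  4.8326]
a=μᵀx=0.781014  b=𝟙ᵀx=4.567310  c=𝟙ᵀy=41.807344  D=ac−b²=11.791783
λ₁=(c·0.185−b)/D = (41.807344·0.185−4.567310)/11.791783 = 0.268581
λ₂=(a−b·0.185)/D = (0.781014−4.567310·0.185)/11.791783 = -0.005422
w* = 0.268581·x + -0.005422·y:
  w_0 = 0.268581·0.4138 + -0.005422·4.1305 = 0.0887  (Alcoa)
  w_1 = 0.268581·0.6134 + -0.005422·14.5105 = 0.0861  (Visa)
  w_2 = 0.268581·-0.1223 + -0.005422·8.3475 = -0.0781  (Unilever)
  w_3 = 0.268581·2.0107 + -0.005422·9.9863 = 0.4859  (Xerox)
  w_4 = 0.268581·1.6517 + -0.005422·4.8326 = 0.4174  (Oracle)
Σw_i=1.0000  μᵀw=0.1850
σ²=wᵀΣw=λ₁·μ_p+λ₂ = 0.268581·0.185 + -0.005422 = 0.044265 ≈ 0.0443

0.0887  0.0861  -0.0781  0.4859  0.4174


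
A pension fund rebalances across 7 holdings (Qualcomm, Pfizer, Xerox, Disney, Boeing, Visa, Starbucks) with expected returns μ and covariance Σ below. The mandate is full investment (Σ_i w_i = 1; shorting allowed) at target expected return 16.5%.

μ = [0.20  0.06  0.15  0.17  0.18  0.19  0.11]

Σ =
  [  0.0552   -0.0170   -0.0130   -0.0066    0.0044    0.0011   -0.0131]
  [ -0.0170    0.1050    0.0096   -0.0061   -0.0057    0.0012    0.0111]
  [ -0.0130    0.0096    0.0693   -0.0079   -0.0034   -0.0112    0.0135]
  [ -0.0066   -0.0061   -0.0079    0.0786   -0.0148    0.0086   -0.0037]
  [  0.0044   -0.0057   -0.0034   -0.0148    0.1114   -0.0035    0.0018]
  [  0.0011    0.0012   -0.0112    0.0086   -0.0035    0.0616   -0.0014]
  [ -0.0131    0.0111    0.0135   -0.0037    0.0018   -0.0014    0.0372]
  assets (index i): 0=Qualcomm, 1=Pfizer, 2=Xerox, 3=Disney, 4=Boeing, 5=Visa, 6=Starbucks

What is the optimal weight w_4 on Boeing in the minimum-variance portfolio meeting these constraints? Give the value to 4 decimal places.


0.0915

x=Σ⁻¹μ = [5.8141  1.0627  3.3728  3.2695  2.0204  3.3182  3.8156]
y=Σ⁻¹𝟙 = [34.6580  11.7424  18.9774  20.1686  11.5155  17.3751  30.7985]
a=μᵀx=3.702158  b=𝟙ᵀx=22.673301  c=𝟙ᵀy=145.235480  D=ac−b²=23.606163
λ₁=(c·0.165−b)/D = (145.235480·0.165−22.673301)/23.606163 = 0.054670
λ₂=(a−b·0.165)/D = (3.702158−22.673301·0.165)/23.606163 = -0.001649
w* = 0.054670·x + -0.001649·y:
  w_0 = 0.054670·5.8141 + -0.001649·34.6580 = 0.2607  (Qualcomm)
  w_1 = 0.054670·1.0627 + -0.001649·11.7424 = 0.0387  (Pfizer)
  w_2 = 0.054670·3.3728 + -0.001649·18.9774 = 0.1531  (Xerox)
  w_3 = 0.054670·3.2695 + -0.001649·20.1686 = 0.1455  (Disney)
  w_4 = 0.054670·2.0204 + -0.001649·11.5155 = 0.0915  (Boeing)
  w_5 = 0.054670·3.3182 + -0.001649·17.3751 = 0.1527  (Visa)
  w_6 = 0.054670·3.8156 + -0.001649·30.7985 = 0.1578  (Starbucks)
Σw_i=1.0000  μᵀw=0.1650
σ²=wᵀΣw=λ₁·μ_p+λ₂ = 0.054670·0.165 + -0.001649 = 0.007371 ≈ 0.0074


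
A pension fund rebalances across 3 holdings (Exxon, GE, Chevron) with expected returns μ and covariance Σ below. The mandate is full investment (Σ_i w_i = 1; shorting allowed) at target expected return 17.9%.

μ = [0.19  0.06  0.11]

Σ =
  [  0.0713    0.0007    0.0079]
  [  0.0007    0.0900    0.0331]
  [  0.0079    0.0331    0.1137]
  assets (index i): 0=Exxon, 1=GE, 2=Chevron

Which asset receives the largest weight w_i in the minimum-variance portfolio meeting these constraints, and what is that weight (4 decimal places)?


Exxon (0.8460)

u=Σ⁻¹μ = [2.5865  0.3996  0.6714]
v=Σ⁻¹𝟙 = [13.3575  9.0868  5.2217]
a=μᵀu=0.589264  b=𝟙ᵀu=3.657512  c=𝟙ᵀv=27.665945  D=ac−b²=2.925149
λ₁=(c·0.179−b)/D = (27.665945·0.179−3.657512)/2.925149 = 0.442607
λ₂=(a−b·0.179)/D = (0.589264−3.657512·0.179)/2.925149 = -0.022368
w* = 0.442607·u + -0.022368·v:
  w_0 = 0.442607·2.5865 + -0.022368·13.3575 = 0.8460  (Exxon)
  w_1 = 0.442607·0.3996 + -0.022368·9.0868 = -0.0264  (GE)
  w_2 = 0.442607·0.6714 + -0.022368·5.2217 = 0.1804  (Chevron)
Σw_i=1.0000  μᵀw=0.1790
σ²=wᵀΣw=λ₁·μ_p+λ₂ = 0.442607·0.179 + -0.022368 = 0.056858 ≈ 0.0569


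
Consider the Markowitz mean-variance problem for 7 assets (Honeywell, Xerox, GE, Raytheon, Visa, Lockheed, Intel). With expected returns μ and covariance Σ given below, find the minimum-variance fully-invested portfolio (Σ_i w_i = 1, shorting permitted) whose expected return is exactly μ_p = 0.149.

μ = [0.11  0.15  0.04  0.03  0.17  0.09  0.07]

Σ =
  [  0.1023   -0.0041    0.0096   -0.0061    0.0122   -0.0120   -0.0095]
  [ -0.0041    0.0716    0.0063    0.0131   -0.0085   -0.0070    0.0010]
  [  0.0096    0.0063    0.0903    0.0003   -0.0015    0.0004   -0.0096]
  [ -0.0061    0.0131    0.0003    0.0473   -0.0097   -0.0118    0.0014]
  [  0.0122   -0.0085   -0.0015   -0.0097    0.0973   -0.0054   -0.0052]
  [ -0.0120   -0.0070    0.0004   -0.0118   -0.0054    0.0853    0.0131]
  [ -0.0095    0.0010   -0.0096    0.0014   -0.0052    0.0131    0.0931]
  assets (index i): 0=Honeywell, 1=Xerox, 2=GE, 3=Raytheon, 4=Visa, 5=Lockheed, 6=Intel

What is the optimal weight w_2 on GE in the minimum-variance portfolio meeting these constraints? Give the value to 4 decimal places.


p=Σ⁻¹μ = [1.2121  2.3560  0.2538  0.9173  2.0232  1.5565  0.7566]
q=Σ⁻¹𝟙 = [12.2192  12.1976  10.1513  26.1470  14.1118  17.2362  10.8735]
a=μᵀp=1.061404  b=𝟙ᵀp=9.075619  c=𝟙ᵀq=102.936544  D=ac−b²=26.890380
λ₁=(c·0.149−b)/D = (102.936544·0.149−9.075619)/26.890380 = 0.232869
λ₂=(a−b·0.149)/D = (1.061404−9.075619·0.149)/26.890380 = -0.010817
w* = 0.232869·p + -0.010817·q:
  w_0 = 0.232869·1.2121 + -0.010817·12.2192 = 0.1501  (Honeywell)
  w_1 = 0.232869·2.3560 + -0.010817·12.1976 = 0.4167  (Xerox)
  w_2 = 0.232869·0.2538 + -0.010817·10.1513 = -0.0507  (GE)
  w_3 = 0.232869·0.9173 + -0.010817·26.1470 = -0.0692  (Raytheon)
  w_4 = 0.232869·2.0232 + -0.010817·14.1118 = 0.3185  (Visa)
  w_5 = 0.232869·1.5565 + -0.010817·17.2362 = 0.1760  (Lockheed)
  w_6 = 0.232869·0.7566 + -0.010817·10.8735 = 0.0586  (Intel)
Σw_i=1.0000  μᵀw=0.1490
σ²=wᵀΣw=λ₁·μ_p+λ₂ = 0.232869·0.149 + -0.010817 = 0.023881 ≈ 0.0239

-0.0507


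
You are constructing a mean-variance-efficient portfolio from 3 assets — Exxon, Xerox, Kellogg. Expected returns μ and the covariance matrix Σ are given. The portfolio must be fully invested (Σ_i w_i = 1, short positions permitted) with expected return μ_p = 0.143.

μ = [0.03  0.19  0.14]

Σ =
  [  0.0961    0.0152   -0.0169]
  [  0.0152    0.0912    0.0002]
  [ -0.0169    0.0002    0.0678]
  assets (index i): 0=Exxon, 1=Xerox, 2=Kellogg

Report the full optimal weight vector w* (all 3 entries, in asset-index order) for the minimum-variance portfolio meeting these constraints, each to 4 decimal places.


0.1471  0.3836  0.4693

p=Σ⁻¹μ = [0.3716  2.0167  2.1516]
q=Σ⁻¹𝟙 = [12.1174  8.9064  17.7434]
a=μᵀp=0.695537  b=𝟙ᵀp=4.539822  c=𝟙ᵀq=38.767282  D=ac−b²=6.354085
λ₁=(c·0.143−b)/D = (38.767282·0.143−4.539822)/6.354085 = 0.157993
λ₂=(a−b·0.143)/D = (0.695537−4.539822·0.143)/6.354085 = 0.007293
w* = 0.157993·p + 0.007293·q:
  w_0 = 0.157993·0.3716 + 0.007293·12.1174 = 0.1471  (Exxon)
  w_1 = 0.157993·2.0167 + 0.007293·8.9064 = 0.3836  (Xerox)
  w_2 = 0.157993·2.1516 + 0.007293·17.7434 = 0.4693  (Kellogg)
Σw_i=1.0000  μᵀw=0.1430
σ²=wᵀΣw=λ₁·μ_p+λ₂ = 0.157993·0.143 + 0.007293 = 0.029886 ≈ 0.0299


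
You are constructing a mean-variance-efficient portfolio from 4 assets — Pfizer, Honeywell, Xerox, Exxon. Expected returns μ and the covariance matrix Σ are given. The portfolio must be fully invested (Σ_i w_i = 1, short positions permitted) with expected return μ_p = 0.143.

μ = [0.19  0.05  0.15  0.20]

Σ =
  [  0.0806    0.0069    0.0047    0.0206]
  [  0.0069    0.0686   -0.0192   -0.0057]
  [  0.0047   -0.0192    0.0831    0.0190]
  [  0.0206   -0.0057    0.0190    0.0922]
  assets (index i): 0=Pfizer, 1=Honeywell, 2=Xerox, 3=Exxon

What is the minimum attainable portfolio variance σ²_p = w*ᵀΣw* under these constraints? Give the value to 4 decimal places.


g=Σ⁻¹μ = [1.7810  1.1285  1.6205  1.5071]
h=Σ⁻¹𝟙 = [8.1636  18.3177  14.1492  7.2387]
a=μᵀg=0.939310  b=𝟙ᵀg=6.037089  c=𝟙ᵀh=47.869209  D=ac−b²=8.517596
λ₁=(c·0.143−b)/D = (47.869209·0.143−6.037089)/8.517596 = 0.094887
λ₂=(a−b·0.143)/D = (0.939310−6.037089·0.143)/8.517596 = 0.008923
w* = 0.094887·g + 0.008923·h:
  w_0 = 0.094887·1.7810 + 0.008923·8.1636 = 0.2418  (Pfizer)
  w_1 = 0.094887·1.1285 + 0.008923·18.3177 = 0.2705  (Honeywell)
  w_2 = 0.094887·1.6205 + 0.008923·14.1492 = 0.2800  (Xerox)
  w_3 = 0.094887·1.5071 + 0.008923·7.2387 = 0.2076  (Exxon)
Σw_i=1.0000  μᵀw=0.1430
σ²=wᵀΣw=λ₁·μ_p+λ₂ = 0.094887·0.143 + 0.008923 = 0.022492 ≈ 0.0225

0.0225


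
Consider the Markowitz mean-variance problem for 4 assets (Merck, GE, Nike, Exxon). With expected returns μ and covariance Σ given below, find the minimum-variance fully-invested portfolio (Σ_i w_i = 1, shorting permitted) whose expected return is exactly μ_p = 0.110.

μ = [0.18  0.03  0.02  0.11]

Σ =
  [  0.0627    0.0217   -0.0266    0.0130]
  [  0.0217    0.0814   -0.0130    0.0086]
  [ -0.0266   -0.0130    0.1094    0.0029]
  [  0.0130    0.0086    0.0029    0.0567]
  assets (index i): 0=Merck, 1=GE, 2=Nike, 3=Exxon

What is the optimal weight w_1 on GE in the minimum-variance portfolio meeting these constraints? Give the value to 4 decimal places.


g=Σ⁻¹μ = [3.1359  -0.4623  0.8573  1.2473]
h=Σ⁻¹𝟙 = [16.2852  8.9033  13.8444  11.8444]
a=μᵀg=0.704943  b=𝟙ᵀg=4.778208  c=𝟙ᵀh=50.877301  D=ac−b²=13.034335
λ₁=(c·0.110−b)/D = (50.877301·0.110−4.778208)/13.034335 = 0.062780
λ₂=(a−b·0.110)/D = (0.704943−4.778208·0.110)/13.034335 = 0.013759
w* = 0.062780·g + 0.013759·h:
  w_0 = 0.062780·3.1359 + 0.013759·16.2852 = 0.4209  (Merck)
  w_1 = 0.062780·-0.4623 + 0.013759·8.9033 = 0.0935  (GE)
  w_2 = 0.062780·0.8573 + 0.013759·13.8444 = 0.2443  (Nike)
  w_3 = 0.062780·1.2473 + 0.013759·11.8444 = 0.2413  (Exxon)
Σw_i=1.0000  μᵀw=0.1100
σ²=wᵀΣw=λ₁·μ_p+λ₂ = 0.062780·0.110 + 0.013759 = 0.020665 ≈ 0.0207

0.0935


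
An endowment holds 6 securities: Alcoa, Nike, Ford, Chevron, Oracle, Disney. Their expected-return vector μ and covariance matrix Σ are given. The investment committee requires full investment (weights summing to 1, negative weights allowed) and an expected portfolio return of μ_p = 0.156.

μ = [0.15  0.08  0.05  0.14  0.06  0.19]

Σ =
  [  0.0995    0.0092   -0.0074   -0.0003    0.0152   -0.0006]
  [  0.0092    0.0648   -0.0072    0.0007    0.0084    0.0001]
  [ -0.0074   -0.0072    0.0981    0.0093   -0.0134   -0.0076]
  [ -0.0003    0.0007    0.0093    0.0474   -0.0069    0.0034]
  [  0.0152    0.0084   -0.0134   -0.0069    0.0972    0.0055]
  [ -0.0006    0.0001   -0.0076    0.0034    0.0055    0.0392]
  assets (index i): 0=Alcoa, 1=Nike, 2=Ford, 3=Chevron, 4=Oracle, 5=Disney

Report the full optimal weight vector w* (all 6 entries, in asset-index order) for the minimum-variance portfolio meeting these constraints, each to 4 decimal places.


0.1460  0.0737  0.0559  0.2346  0.0039  0.4860

p=Σ⁻¹μ = [1.4625  1.0480  0.8761  2.4801  0.3246  4.7759]
q=Σ⁻¹𝟙 = [8.4993  14.2664  13.4379  17.8561  9.4123  25.3399]
a=μᵀp=1.621132  b=𝟙ᵀp=10.967277  c=𝟙ᵀq=88.811948  D=ac−b²=23.694729
λ₁=(c·0.156−b)/D = (88.811948·0.156−10.967277)/23.694729 = 0.121858
λ₂=(a−b·0.156)/D = (1.621132−10.967277·0.156)/23.694729 = -0.003788
w* = 0.121858·p + -0.003788·q:
  w_0 = 0.121858·1.4625 + -0.003788·8.4993 = 0.1460  (Alcoa)
  w_1 = 0.121858·1.0480 + -0.003788·14.2664 = 0.0737  (Nike)
  w_2 = 0.121858·0.8761 + -0.003788·13.4379 = 0.0559  (Ford)
  w_3 = 0.121858·2.4801 + -0.003788·17.8561 = 0.2346  (Chevron)
  w_4 = 0.121858·0.3246 + -0.003788·9.4123 = 0.0039  (Oracle)
  w_5 = 0.121858·4.7759 + -0.003788·25.3399 = 0.4860  (Disney)
Σw_i=1.0000  μᵀw=0.1560
σ²=wᵀΣw=λ₁·μ_p+λ₂ = 0.121858·0.156 + -0.003788 = 0.015221 ≈ 0.0152


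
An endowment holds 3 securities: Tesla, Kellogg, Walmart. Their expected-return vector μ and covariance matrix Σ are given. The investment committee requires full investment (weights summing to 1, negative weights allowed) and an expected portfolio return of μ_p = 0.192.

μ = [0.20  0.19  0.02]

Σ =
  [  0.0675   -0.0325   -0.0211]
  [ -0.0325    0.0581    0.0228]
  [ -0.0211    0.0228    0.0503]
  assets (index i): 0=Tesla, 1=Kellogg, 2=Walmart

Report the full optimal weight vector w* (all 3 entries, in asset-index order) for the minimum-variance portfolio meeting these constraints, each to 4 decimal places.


p=Σ⁻¹μ = [6.1985  6.7644  -0.0684]
q=Σ⁻¹𝟙 = [35.3098  28.4010  21.8190]
a=μᵀp=2.523568  b=𝟙ᵀp=12.894523  c=𝟙ᵀq=85.529750  D=ac−b²=49.571447
λ₁=(c·0.192−b)/D = (85.529750·0.192−12.894523)/49.571447 = 0.071154
λ₂=(a−b·0.192)/D = (2.523568−12.894523·0.192)/49.571447 = 0.000965
w* = 0.071154·p + 0.000965·q:
  w_0 = 0.071154·6.1985 + 0.000965·35.3098 = 0.4751  (Tesla)
  w_1 = 0.071154·6.7644 + 0.000965·28.4010 = 0.5087  (Kellogg)
  w_2 = 0.071154·-0.0684 + 0.000965·21.8190 = 0.0162  (Walmart)
Σw_i=1.0000  μᵀw=0.1920
σ²=wᵀΣw=λ₁·μ_p+λ₂ = 0.071154·0.192 + 0.000965 = 0.014626 ≈ 0.0146

0.4751  0.5087  0.0162


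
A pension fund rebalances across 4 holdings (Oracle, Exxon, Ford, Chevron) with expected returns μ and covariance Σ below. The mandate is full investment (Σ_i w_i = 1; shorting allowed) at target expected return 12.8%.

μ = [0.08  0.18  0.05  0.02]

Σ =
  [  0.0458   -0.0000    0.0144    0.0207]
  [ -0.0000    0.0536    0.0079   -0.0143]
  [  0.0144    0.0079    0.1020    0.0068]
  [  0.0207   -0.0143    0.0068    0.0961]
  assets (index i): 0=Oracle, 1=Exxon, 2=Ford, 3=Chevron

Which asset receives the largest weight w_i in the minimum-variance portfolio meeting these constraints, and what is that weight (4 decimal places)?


Exxon (0.5571)

g=Σ⁻¹μ = [1.5812  3.4649  -0.0271  0.3850]
h=Σ⁻¹𝟙 = [15.7819  20.4487  5.3474  9.6708]
a=μᵀg=0.756530  b=𝟙ᵀg=5.404099  c=𝟙ᵀh=51.248811  D=ac−b²=9.566983
λ₁=(c·0.128−b)/D = (51.248811·0.128−5.404099)/9.566983 = 0.120806
λ₂=(a−b·0.128)/D = (0.756530−5.404099·0.128)/9.566983 = 0.006774
w* = 0.120806·g + 0.006774·h:
  w_0 = 0.120806·1.5812 + 0.006774·15.7819 = 0.2979  (Oracle)
  w_1 = 0.120806·3.4649 + 0.006774·20.4487 = 0.5571  (Exxon)
  w_2 = 0.120806·-0.0271 + 0.006774·5.3474 = 0.0330  (Ford)
  w_3 = 0.120806·0.3850 + 0.006774·9.6708 = 0.1120  (Chevron)
Σw_i=1.0000  μᵀw=0.1280
σ²=wᵀΣw=λ₁·μ_p+λ₂ = 0.120806·0.128 + 0.006774 = 0.022237 ≈ 0.0222


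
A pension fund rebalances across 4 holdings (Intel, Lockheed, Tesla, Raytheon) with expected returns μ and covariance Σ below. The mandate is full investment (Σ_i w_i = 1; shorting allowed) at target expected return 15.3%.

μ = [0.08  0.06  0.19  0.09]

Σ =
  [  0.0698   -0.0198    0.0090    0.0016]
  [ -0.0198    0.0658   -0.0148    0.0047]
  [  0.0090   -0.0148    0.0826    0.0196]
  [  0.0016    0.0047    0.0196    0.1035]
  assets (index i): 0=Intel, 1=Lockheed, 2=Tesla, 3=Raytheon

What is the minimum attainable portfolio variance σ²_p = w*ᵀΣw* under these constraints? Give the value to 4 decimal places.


0.0401

x=Σ⁻¹μ = [1.3497  1.8378  2.4091  0.3090]
y=Σ⁻¹𝟙 = [19.1867  23.4354  12.8215  5.8730]
a=μᵀx=0.703796  b=𝟙ᵀx=5.905710  c=𝟙ᵀy=61.316586  D=ac−b²=8.276983
λ₁=(c·0.153−b)/D = (61.316586·0.153−5.905710)/8.276983 = 0.419927
λ₂=(a−b·0.153)/D = (0.703796−5.905710·0.153)/8.276983 = -0.024136
w* = 0.419927·x + -0.024136·y:
  w_0 = 0.419927·1.3497 + -0.024136·19.1867 = 0.1037  (Intel)
  w_1 = 0.419927·1.8378 + -0.024136·23.4354 = 0.2061  (Lockheed)
  w_2 = 0.419927·2.4091 + -0.024136·12.8215 = 0.7022  (Tesla)
  w_3 = 0.419927·0.3090 + -0.024136·5.8730 = -0.0120  (Raytheon)
Σw_i=1.0000  μᵀw=0.1530
σ²=wᵀΣw=λ₁·μ_p+λ₂ = 0.419927·0.153 + -0.024136 = 0.040112 ≈ 0.0401


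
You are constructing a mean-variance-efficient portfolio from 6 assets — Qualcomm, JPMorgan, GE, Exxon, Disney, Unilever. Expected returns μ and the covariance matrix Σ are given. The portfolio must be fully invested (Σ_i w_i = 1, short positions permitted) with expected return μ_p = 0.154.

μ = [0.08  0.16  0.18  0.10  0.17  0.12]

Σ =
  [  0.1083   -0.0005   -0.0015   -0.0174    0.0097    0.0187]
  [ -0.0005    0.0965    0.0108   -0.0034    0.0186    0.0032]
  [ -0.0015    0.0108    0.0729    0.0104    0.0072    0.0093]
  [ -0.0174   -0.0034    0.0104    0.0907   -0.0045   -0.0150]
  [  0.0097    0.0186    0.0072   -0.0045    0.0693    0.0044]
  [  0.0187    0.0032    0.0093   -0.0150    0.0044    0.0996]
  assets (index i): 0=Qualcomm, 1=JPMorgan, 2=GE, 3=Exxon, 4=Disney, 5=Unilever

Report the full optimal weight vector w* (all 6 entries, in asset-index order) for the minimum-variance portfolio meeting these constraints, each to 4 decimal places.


x=Σ⁻¹μ = [0.6386  1.1051  1.8161  1.3170  1.9008  0.9942]
y=Σ⁻¹𝟙 = [9.1632  7.6141  8.5868  14.0845  10.5594  8.9280]
a=μᵀx=1.128949  b=𝟙ᵀx=7.771840  c=𝟙ᵀy=58.935988  D=ac−b²=6.134232
λ₁=(c·0.154−b)/D = (58.935988·0.154−7.771840)/6.134232 = 0.212627
λ₂=(a−b·0.154)/D = (1.128949−7.771840·0.154)/6.134232 = -0.011071
w* = 0.212627·x + -0.011071·y:
  w_0 = 0.212627·0.6386 + -0.011071·9.1632 = 0.0343  (Qualcomm)
  w_1 = 0.212627·1.1051 + -0.011071·7.6141 = 0.1507  (JPMorgan)
  w_2 = 0.212627·1.8161 + -0.011071·8.5868 = 0.2911  (GE)
  w_3 = 0.212627·1.3170 + -0.011071·14.0845 = 0.1241  (Exxon)
  w_4 = 0.212627·1.9008 + -0.011071·10.5594 = 0.2873  (Disney)
  w_5 = 0.212627·0.9942 + -0.011071·8.9280 = 0.1125  (Unilever)
Σw_i=1.0000  μᵀw=0.1540
σ²=wᵀΣw=λ₁·μ_p+λ₂ = 0.212627·0.154 + -0.011071 = 0.021673 ≈ 0.0217

0.0343  0.1507  0.2911  0.1241  0.2873  0.1125
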